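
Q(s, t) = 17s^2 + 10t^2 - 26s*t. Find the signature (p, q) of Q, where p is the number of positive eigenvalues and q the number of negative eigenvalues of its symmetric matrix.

Write A = [[17, -13], [-13, 10]].
An LDLᵀ factorisation of A has diagonal entries 17, 1/17.
So there are 2 positive pivots.

(2, 0)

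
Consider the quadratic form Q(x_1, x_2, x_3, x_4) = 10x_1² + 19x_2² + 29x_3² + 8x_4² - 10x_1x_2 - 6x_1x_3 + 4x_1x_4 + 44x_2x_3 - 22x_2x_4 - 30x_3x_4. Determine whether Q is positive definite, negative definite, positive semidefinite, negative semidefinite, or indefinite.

The symmetric matrix of Q is A = [[10, -5, -3, 2], [-5, 19, 22, -11], [-3, 22, 29, -15], [2, -11, -15, 8]].
Leading principal minors: Δ_1 = 10, Δ_2 = 165, Δ_3 = 434, Δ_4 = 24.
All leading principal minors are positive, so by Sylvester's criterion Q is positive definite.

positive definite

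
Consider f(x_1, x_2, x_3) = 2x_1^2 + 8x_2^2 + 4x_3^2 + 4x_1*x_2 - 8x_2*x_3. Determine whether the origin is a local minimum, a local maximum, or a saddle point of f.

local minimum

The Hessian at the origin is H = [[4, 4, 0], [4, 16, -8], [0, -8, 8]].
Symmetric row and column elimination reduces H to a congruent diagonal form with pivots 4, 12, 8/3.
That gives 3 positive pivots.
H is positive definite, so the origin is a strict local minimum.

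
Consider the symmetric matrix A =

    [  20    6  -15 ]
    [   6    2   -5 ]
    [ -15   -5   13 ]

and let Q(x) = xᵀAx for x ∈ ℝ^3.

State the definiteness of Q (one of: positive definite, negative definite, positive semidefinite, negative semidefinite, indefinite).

positive definite

Leading principal minors: Δ_1 = 20, Δ_2 = 4, Δ_3 = 2.
All leading principal minors are positive, so by Sylvester's criterion Q is positive definite.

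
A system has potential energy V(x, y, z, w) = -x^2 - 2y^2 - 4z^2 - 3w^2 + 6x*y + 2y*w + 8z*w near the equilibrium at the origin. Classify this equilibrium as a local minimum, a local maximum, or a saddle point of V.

saddle point

The Hessian at the origin is H = [[-2, 6, 0, 0], [6, -4, 0, 2], [0, 0, -8, 8], [0, 2, 8, -6]].
Congruent diagonalization of H (simultaneous row and column reduction) yields pivots -2, 14, -8, 12/7.
So there are 2 positive, 2 negative pivots.
H is indefinite, so the origin is a saddle point.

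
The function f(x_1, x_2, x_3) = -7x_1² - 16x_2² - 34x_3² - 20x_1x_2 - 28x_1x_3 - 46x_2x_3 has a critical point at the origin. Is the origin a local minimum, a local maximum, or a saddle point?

local maximum

The Hessian at the origin is H = [[-14, -20, -28], [-20, -32, -46], [-28, -46, -68]].
Applying the same elementary operations to the rows and columns of H produces a congruent diagonal matrix with entries -14, -24/7, -3/2.
Counting signs: 3 negative.
H is negative definite, so the origin is a strict local maximum.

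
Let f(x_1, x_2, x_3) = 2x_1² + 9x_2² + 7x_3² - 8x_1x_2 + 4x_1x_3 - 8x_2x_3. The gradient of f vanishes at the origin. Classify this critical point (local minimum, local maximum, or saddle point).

The Hessian at the origin is H = [[4, -8, 4], [-8, 18, -8], [4, -8, 14]].
Congruent diagonalization of H (simultaneous row and column reduction) yields pivots 4, 2, 10.
That gives 3 positive pivots.
H is positive definite, so the origin is a strict local minimum.

local minimum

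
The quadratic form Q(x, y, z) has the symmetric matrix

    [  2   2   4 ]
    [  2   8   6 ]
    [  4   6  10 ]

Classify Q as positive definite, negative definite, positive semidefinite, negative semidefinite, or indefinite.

Leading principal minors: Δ_1 = 2, Δ_2 = 12, Δ_3 = 16.
All leading principal minors are positive, so by Sylvester's criterion Q is positive definite.

positive definite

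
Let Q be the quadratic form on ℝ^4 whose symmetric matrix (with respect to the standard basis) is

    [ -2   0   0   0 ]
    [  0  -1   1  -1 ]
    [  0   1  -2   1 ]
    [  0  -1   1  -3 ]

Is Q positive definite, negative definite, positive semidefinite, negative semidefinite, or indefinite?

negative definite

Congruent diagonalization of A (simultaneous row and column reduction) yields pivots -2, -1, -1, -2.
Counting signs: 4 negative.
Hence Q is negative definite.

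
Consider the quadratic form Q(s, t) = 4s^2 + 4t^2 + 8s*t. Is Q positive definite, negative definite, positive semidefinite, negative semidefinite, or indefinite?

The symmetric matrix of Q is [[4, 4], [4, 4]].
For the 2×2 matrix [[4, 4], [4, 4]]: det = 4·4 − (4)² = 0, trace = 8.
det = 0 so one eigenvalue is zero; the form is semidefinite with the sign of the trace.

positive semidefinite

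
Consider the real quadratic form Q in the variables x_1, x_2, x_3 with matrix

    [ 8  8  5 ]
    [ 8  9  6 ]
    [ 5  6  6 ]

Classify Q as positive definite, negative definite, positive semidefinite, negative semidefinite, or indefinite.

positive definite

Symmetric row and column elimination reduces A to a congruent diagonal form with pivots 8, 1, 15/8.
So there are 3 positive pivots.
Hence Q is positive definite.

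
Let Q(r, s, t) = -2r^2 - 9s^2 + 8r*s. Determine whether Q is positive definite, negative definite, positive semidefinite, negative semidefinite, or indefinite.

The associated matrix is A = [[-2, 4, 0], [4, -9, 0], [0, 0, 0]].
Symmetric row and column elimination reduces A to a congruent diagonal form with pivots -2, -1, 0.
So there are 2 negative, 1 zero pivots.
Hence Q is negative semidefinite.

negative semidefinite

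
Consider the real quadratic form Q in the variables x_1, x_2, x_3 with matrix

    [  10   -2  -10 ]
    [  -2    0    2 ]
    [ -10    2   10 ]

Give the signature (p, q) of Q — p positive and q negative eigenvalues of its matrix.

(1, 1)

Symmetric row and column elimination reduces A to a congruent diagonal form with pivots 10, -2/5, 0.
That gives 1 positive, 1 negative, 1 zero pivots.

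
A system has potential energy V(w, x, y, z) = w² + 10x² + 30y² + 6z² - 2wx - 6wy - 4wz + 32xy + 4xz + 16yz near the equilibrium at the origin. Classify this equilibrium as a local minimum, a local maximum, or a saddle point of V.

The Hessian at the origin is H = [[2, -2, -6, -4], [-2, 20, 32, 4], [-6, 32, 60, 16], [-4, 4, 16, 12]].
Row-reducing H symmetrically gives the diagonal entries 2, 18, 40/9, 2/5.
So there are 4 positive pivots.
H is positive definite, so the origin is a strict local minimum.

local minimum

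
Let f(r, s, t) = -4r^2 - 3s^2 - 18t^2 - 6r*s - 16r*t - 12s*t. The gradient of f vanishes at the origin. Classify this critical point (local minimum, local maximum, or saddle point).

The Hessian at the origin is H = [[-8, -6, -16], [-6, -6, -12], [-16, -12, -36]].
An LDLᵀ factorisation of H has diagonal entries -8, -3/2, -4.
So there are 3 negative pivots.
H is negative definite, so the origin is a strict local maximum.

local maximum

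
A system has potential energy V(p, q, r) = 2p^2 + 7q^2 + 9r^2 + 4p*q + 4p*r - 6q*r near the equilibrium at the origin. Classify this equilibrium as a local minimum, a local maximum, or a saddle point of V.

local minimum

The Hessian at the origin is H = [[4, 4, 4], [4, 14, -6], [4, -6, 18]].
Applying the same elementary operations to the rows and columns of H produces a congruent diagonal matrix with entries 4, 10, 4.
That gives 3 positive pivots.
H is positive definite, so the origin is a strict local minimum.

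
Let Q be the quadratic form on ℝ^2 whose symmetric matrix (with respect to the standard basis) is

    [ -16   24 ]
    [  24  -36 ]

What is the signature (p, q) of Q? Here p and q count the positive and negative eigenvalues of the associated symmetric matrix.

(0, 1)

Applying the same elementary operations to the rows and columns of A produces a congruent diagonal matrix with entries -16, 0.
Counting signs: 1 negative, 1 zero.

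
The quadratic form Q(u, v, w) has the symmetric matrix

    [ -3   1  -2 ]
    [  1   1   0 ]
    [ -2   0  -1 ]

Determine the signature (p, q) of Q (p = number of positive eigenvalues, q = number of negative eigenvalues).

(1, 1)

Row-reducing A symmetrically gives the diagonal entries -3, 4/3, 0.
So there are 1 positive, 1 negative, 1 zero pivots.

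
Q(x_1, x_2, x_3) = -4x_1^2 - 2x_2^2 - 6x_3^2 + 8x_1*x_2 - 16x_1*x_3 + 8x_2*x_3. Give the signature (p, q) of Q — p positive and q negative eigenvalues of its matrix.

Write A = [[-4, 4, -8], [4, -2, 4], [-8, 4, -6]].
An LDLᵀ factorisation of A has diagonal entries -4, 2, 2.
That gives 2 positive, 1 negative pivots.

(2, 1)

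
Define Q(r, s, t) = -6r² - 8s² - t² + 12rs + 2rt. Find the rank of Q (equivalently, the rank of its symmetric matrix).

3

The symmetric matrix is A = [[-6, 6, 1], [6, -8, 0], [1, 0, -1]].
An LDLᵀ factorisation of A has diagonal entries -6, -2, -1/3.
So there are 3 negative pivots.
The rank is the number of nonzero pivots: 3.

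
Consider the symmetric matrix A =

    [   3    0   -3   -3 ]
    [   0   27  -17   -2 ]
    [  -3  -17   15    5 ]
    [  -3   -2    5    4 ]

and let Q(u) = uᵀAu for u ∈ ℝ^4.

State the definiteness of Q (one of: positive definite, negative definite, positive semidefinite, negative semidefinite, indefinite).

An LDLᵀ factorisation of A has diagonal entries 3, 27, 35/27, 3/7.
Counting signs: 4 positive.
Hence Q is positive definite.

positive definite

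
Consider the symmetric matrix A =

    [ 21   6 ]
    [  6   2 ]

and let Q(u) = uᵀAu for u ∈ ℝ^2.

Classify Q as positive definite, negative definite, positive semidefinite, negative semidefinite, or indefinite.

positive definite

Symmetric row and column elimination reduces A to a congruent diagonal form with pivots 21, 2/7.
That gives 2 positive pivots.
Hence Q is positive definite.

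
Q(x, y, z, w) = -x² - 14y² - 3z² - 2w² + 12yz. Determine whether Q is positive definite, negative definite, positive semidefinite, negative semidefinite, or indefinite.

The symmetric matrix of Q is A = [[-1, 0, 0, 0], [0, -14, 6, 0], [0, 6, -3, 0], [0, 0, 0, -2]].
Leading principal minors: Δ_1 = -1, Δ_2 = 14, Δ_3 = -6, Δ_4 = 12.
The signs alternate starting with Δ_1 < 0, so by Sylvester's criterion Q is negative definite.

negative definite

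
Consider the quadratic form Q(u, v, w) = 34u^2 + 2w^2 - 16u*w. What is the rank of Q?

The symmetric matrix is A = [[34, 0, -8], [0, 0, 0], [-8, 0, 2]].
Symmetric row and column elimination reduces A to a congruent diagonal form with pivots 34, 0, 2/17.
That gives 2 positive, 1 zero pivots.
The rank is the number of nonzero pivots: 2.

2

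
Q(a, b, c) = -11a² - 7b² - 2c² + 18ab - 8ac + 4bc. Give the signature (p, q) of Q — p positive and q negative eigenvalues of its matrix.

The symmetric matrix is A = [[-11, 9, -4], [9, -7, 2], [-4, 2, -2]].
Applying the same elementary operations to the rows and columns of A produces a congruent diagonal matrix with entries -11, 4/11, -5.
Counting signs: 1 positive, 2 negative.

(1, 2)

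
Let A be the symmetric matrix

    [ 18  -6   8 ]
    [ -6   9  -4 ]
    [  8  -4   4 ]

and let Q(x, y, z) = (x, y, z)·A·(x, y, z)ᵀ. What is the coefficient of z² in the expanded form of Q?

4

The coefficient of z² is the diagonal entry A[3,3] = 4.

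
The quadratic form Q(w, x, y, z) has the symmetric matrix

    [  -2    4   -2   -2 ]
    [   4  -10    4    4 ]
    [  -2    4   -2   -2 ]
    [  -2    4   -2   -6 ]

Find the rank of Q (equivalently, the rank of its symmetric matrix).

Symmetric row and column elimination reduces A to a congruent diagonal form with pivots -2, -2, 0, -4.
So there are 3 negative, 1 zero pivots.
The rank is the number of nonzero pivots: 3.

3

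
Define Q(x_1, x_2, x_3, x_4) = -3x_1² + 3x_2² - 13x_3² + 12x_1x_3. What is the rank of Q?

The associated matrix is A = [[-3, 0, 6, 0], [0, 3, 0, 0], [6, 0, -13, 0], [0, 0, 0, 0]].
Row-reducing A symmetrically gives the diagonal entries -3, 3, -1, 0.
Counting signs: 1 positive, 2 negative, 1 zero.
The rank is the number of nonzero pivots: 3.

3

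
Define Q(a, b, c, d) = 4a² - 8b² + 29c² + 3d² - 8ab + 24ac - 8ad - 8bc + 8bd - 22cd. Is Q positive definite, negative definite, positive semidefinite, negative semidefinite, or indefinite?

The associated matrix is A = [[4, -4, 12, -4], [-4, -8, -4, 4], [12, -4, 29, -11], [-4, 4, -11, 3]].
An LDLᵀ factorisation of A has diagonal entries 4, -12, -5/3, -2/5.
So there are 1 positive, 3 negative pivots.
Hence Q is indefinite.

indefinite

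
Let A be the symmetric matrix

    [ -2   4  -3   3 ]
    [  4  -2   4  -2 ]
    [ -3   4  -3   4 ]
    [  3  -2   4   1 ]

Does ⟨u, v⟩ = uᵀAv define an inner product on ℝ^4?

An LDLᵀ factorisation of A has diagonal entries -2, 6, 5/6, 2.
Counting signs: 3 positive, 1 negative.
Hence Q is indefinite.
⟨·,·⟩ is an inner product exactly when A is positive definite.

no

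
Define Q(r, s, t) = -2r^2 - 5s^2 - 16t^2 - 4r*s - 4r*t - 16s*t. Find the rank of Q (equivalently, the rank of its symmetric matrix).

The symmetric matrix is A = [[-2, -2, -2], [-2, -5, -8], [-2, -8, -16]].
Row-reducing A symmetrically gives the diagonal entries -2, -3, -2.
Counting signs: 3 negative.
The rank is the number of nonzero pivots: 3.

3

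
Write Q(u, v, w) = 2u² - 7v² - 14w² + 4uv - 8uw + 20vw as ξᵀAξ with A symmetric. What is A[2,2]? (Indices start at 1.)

-7

The coefficient of v² in Q is -7, and that is exactly A[2,2].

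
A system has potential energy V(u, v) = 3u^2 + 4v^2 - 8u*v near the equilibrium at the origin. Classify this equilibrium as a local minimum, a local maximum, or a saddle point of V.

The Hessian at the origin is H = [[6, -8], [-8, 8]].
det H = 6·8 − (-8)² = -16 < 0, so H is indefinite.
Therefore the origin is a saddle point.

saddle point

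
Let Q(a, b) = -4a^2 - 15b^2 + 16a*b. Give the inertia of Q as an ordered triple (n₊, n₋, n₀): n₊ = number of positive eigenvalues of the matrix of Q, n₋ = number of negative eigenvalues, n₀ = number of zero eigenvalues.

(1, 1, 0)

The associated matrix is A = [[-4, 8], [8, -15]].
Symmetric row and column elimination reduces A to a congruent diagonal form with pivots -4, 1.
So there are 1 positive, 1 negative pivots.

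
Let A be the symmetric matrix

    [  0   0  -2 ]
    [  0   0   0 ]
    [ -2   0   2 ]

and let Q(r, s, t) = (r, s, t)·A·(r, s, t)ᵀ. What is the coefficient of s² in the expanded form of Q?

The coefficient of s² is the diagonal entry A[2,2] = 0.

0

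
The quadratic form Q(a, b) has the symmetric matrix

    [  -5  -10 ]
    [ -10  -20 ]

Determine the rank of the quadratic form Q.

1

Row-reducing A symmetrically gives the diagonal entries -5, 0.
That gives 1 negative, 1 zero pivots.
The rank is the number of nonzero pivots: 1.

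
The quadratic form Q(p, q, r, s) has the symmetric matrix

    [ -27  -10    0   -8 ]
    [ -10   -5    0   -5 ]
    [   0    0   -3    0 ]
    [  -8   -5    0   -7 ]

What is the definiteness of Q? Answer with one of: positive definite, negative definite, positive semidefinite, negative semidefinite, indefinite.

negative definite

Leading principal minors: Δ_1 = -27, Δ_2 = 35, Δ_3 = -105, Δ_4 = 150.
The signs alternate starting with Δ_1 < 0, so by Sylvester's criterion Q is negative definite.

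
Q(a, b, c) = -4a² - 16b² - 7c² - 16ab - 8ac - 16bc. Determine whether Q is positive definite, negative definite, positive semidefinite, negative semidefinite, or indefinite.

The symmetric matrix is A = [[-4, -8, -4], [-8, -16, -8], [-4, -8, -7]].
Applying the same elementary operations to the rows and columns of A produces a congruent diagonal matrix with entries -4, 0, -3.
That gives 2 negative, 1 zero pivots.
Hence Q is negative semidefinite.

negative semidefinite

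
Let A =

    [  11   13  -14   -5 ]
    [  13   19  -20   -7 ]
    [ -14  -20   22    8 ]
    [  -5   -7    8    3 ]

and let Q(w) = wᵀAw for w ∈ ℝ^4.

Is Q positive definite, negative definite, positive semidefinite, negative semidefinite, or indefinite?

Row-reducing A symmetrically gives the diagonal entries 11, 40/11, 9/10, 0.
That gives 3 positive, 1 zero pivots.
Hence Q is positive semidefinite.

positive semidefinite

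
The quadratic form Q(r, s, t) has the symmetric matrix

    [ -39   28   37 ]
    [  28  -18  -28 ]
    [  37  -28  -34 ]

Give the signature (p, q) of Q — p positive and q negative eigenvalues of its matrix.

Applying the same elementary operations to the rows and columns of A produces a congruent diagonal matrix with entries -39, 82/39, 5/41.
That gives 2 positive, 1 negative pivots.

(2, 1)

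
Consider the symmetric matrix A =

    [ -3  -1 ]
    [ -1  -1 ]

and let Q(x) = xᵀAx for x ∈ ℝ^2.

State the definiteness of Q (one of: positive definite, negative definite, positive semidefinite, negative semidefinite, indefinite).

negative definite

Leading principal minors: Δ_1 = -3, Δ_2 = 2.
The signs alternate starting with Δ_1 < 0, so by Sylvester's criterion Q is negative definite.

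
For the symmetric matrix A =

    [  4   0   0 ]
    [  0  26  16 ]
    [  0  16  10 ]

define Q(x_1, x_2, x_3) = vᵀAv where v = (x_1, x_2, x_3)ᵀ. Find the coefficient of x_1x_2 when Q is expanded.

0

The coefficient of x_1x_2 is A[1,2] + A[2,1] = 2·0 = 0.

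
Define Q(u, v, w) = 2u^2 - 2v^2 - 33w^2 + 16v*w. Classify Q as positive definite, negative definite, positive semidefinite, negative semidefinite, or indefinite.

The symmetric matrix is A = [[2, 0, 0], [0, -2, 8], [0, 8, -33]].
An LDLᵀ factorisation of A has diagonal entries 2, -2, -1.
That gives 1 positive, 2 negative pivots.
Hence Q is indefinite.

indefinite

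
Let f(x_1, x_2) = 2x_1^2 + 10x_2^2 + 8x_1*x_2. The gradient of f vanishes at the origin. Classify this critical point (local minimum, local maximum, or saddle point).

The Hessian at the origin is H = [[4, 8], [8, 20]].
det H = 4·20 − (8)² = 16 > 0 and H[1,1] = 4 > 0, so H is positive definite.
Therefore the origin is a local minimum.

local minimum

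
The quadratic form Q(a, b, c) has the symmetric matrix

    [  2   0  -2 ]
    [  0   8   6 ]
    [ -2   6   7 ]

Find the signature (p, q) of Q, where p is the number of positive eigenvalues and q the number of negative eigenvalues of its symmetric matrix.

(3, 0)

An LDLᵀ factorisation of A has diagonal entries 2, 8, 1/2.
So there are 3 positive pivots.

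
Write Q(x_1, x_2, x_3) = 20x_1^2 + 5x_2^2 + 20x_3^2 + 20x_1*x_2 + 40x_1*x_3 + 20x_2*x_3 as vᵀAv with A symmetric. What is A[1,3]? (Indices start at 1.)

20

The coefficient of x_1·x_3 in Q is 40. For a symmetric A this equals A[1,3] + A[3,1] = 2·A[1,3].
So A[1,3] = 40/2 = 20.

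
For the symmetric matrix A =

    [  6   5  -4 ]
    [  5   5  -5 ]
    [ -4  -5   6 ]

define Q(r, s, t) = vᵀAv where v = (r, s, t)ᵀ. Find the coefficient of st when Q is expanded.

The coefficient of st is A[2,3] + A[3,2] = 2·(-5) = -10.

-10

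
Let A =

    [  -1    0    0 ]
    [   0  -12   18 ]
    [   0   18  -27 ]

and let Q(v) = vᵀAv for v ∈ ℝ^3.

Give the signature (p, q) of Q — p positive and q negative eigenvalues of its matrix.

(0, 2)

Applying the same elementary operations to the rows and columns of A produces a congruent diagonal matrix with entries -1, -12, 0.
That gives 2 negative, 1 zero pivots.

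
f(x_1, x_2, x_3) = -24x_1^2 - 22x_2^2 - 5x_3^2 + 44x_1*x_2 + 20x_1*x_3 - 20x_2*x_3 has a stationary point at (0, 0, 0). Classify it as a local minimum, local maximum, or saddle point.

local maximum

The Hessian at the origin is H = [[-48, 44, 20], [44, -44, -20], [20, -20, -10]].
Symmetric row and column elimination reduces H to a congruent diagonal form with pivots -48, -11/3, -10/11.
That gives 3 negative pivots.
H is negative definite, so the origin is a strict local maximum.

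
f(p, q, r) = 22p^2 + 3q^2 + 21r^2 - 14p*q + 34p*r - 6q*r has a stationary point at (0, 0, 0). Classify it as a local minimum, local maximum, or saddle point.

The Hessian at the origin is H = [[44, -14, 34], [-14, 6, -6], [34, -6, 42]].
Symmetric row and column elimination reduces H to a congruent diagonal form with pivots 44, 17/11, 12/17.
Counting signs: 3 positive.
H is positive definite, so the origin is a strict local minimum.

local minimum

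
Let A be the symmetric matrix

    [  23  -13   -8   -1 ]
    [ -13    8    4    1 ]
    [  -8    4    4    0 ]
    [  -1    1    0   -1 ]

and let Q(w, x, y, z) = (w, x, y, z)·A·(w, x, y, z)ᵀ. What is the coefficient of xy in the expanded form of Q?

8

The coefficient of xy is A[2,3] + A[3,2] = 2·4 = 8.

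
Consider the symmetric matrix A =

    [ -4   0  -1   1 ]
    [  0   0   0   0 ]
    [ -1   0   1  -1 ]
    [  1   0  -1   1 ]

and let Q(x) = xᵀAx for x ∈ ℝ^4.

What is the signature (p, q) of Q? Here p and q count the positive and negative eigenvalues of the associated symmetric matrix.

(1, 1)

Applying the same elementary operations to the rows and columns of A produces a congruent diagonal matrix with entries -4, 0, 5/4, 0.
So there are 1 positive, 1 negative, 2 zero pivots.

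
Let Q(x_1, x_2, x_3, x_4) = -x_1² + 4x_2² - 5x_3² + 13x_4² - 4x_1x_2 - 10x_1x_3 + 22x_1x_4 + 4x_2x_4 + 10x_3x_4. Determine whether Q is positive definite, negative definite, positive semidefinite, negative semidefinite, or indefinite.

indefinite

Write A = [[-1, -2, -5, 11], [-2, 4, 0, 2], [-5, 0, -5, 5], [11, 2, 5, 13]].
Symmetric row and column elimination reduces A to a congruent diagonal form with pivots -1, 8, 15/2, 2/3.
So there are 3 positive, 1 negative pivots.
Hence Q is indefinite.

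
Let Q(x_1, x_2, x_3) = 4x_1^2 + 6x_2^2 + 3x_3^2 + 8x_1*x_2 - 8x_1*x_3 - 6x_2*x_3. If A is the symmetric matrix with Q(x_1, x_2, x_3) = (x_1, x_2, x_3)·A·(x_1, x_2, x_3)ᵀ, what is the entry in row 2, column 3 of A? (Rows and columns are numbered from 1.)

The coefficient of x_2·x_3 in Q is -6. For a symmetric A this equals A[2,3] + A[3,2] = 2·A[2,3].
So A[2,3] = -6/2 = -3.

-3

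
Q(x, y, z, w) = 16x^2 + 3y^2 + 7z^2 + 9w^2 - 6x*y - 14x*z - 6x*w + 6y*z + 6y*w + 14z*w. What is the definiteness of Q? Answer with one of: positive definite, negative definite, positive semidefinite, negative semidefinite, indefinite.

positive definite

The symmetric matrix of Q is A = [[16, -3, -7, -3], [-3, 3, 3, 3], [-7, 3, 7, 7], [-3, 3, 7, 9]].
Leading principal minors: Δ_1 = 16, Δ_2 = 39, Δ_3 = 108, Δ_4 = 24.
All leading principal minors are positive, so by Sylvester's criterion Q is positive definite.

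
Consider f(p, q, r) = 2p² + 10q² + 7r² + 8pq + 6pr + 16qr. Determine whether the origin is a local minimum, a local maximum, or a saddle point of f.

The Hessian at the origin is H = [[4, 8, 6], [8, 20, 16], [6, 16, 14]].
Symmetric row and column elimination reduces H to a congruent diagonal form with pivots 4, 4, 1.
That gives 3 positive pivots.
H is positive definite, so the origin is a strict local minimum.

local minimum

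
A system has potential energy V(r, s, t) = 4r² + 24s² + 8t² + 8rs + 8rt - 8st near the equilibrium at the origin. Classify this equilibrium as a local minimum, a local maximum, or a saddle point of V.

The Hessian at the origin is H = [[8, 8, 8], [8, 48, -8], [8, -8, 16]].
Applying the same elementary operations to the rows and columns of H produces a congruent diagonal matrix with entries 8, 40, 8/5.
So there are 3 positive pivots.
H is positive definite, so the origin is a strict local minimum.

local minimum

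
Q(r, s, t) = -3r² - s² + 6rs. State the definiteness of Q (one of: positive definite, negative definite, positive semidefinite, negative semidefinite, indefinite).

Write A = [[-3, 3, 0], [3, -1, 0], [0, 0, 0]].
Congruent diagonalization of A (simultaneous row and column reduction) yields pivots -3, 2, 0.
That gives 1 positive, 1 negative, 1 zero pivots.
Hence Q is indefinite.

indefinite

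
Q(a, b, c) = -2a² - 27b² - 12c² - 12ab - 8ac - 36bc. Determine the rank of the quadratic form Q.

2

The symmetric matrix is A = [[-2, -6, -4], [-6, -27, -18], [-4, -18, -12]].
Congruent diagonalization of A (simultaneous row and column reduction) yields pivots -2, -9, 0.
That gives 2 negative, 1 zero pivots.
The rank is the number of nonzero pivots: 2.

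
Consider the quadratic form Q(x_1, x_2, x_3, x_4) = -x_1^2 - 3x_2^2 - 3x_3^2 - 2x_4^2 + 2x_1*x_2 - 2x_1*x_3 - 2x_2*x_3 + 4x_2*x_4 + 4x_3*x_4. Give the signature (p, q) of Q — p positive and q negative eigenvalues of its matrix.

(0, 2)

The associated matrix is A = [[-1, 1, -1, 0], [1, -3, -1, 2], [-1, -1, -3, 2], [0, 2, 2, -2]].
Congruent diagonalization of A (simultaneous row and column reduction) yields pivots -1, -2, 0, 0.
That gives 2 negative, 2 zero pivots.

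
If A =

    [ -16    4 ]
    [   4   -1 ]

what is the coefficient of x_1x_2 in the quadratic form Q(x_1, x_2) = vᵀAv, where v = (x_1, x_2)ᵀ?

8

The coefficient of x_1x_2 is A[1,2] + A[2,1] = 2·4 = 8.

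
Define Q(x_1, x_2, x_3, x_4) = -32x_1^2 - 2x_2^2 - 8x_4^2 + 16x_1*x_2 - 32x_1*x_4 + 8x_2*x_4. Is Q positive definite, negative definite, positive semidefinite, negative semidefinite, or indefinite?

Write A = [[-32, 8, 0, -16], [8, -2, 0, 4], [0, 0, 0, 0], [-16, 4, 0, -8]].
Applying the same elementary operations to the rows and columns of A produces a congruent diagonal matrix with entries -32, 0, 0, 0.
That gives 1 negative, 3 zero pivots.
Hence Q is negative semidefinite.

negative semidefinite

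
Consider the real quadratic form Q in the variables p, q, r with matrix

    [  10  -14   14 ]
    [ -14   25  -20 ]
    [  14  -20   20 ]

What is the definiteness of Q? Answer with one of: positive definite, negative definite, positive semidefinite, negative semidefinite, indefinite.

positive definite

Symmetric row and column elimination reduces A to a congruent diagonal form with pivots 10, 27/5, 10/27.
So there are 3 positive pivots.
Hence Q is positive definite.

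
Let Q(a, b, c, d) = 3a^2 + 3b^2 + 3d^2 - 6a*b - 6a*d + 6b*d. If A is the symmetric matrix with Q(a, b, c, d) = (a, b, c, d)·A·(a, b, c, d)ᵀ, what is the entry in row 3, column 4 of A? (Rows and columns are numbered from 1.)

0

The coefficient of c·d in Q is 0. For a symmetric A this equals A[3,4] + A[4,3] = 2·A[3,4].
So A[3,4] = 0/2 = 0.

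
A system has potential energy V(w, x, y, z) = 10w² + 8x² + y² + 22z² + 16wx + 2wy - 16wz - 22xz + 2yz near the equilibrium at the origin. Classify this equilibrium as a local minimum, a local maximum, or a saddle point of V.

The Hessian at the origin is H = [[20, 16, 2, -16], [16, 16, 0, -22], [2, 0, 2, 2], [-16, -22, 2, 44]].
Applying the same elementary operations to the rows and columns of H produces a congruent diagonal matrix with entries 20, 16/5, 1, 15/4.
Counting signs: 4 positive.
H is positive definite, so the origin is a strict local minimum.

local minimum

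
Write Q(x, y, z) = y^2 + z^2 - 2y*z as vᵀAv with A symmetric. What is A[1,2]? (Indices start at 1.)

The coefficient of x·y in Q is 0. For a symmetric A this equals A[1,2] + A[2,1] = 2·A[1,2].
So A[1,2] = 0/2 = 0.

0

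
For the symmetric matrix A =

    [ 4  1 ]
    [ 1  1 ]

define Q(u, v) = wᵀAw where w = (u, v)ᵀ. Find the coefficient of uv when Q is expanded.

2

The coefficient of uv is A[1,2] + A[2,1] = 2·1 = 2.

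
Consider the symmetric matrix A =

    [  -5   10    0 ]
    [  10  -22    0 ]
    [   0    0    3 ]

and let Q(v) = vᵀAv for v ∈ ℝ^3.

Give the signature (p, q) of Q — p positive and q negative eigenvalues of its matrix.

(1, 2)

An LDLᵀ factorisation of A has diagonal entries -5, -2, 3.
So there are 1 positive, 2 negative pivots.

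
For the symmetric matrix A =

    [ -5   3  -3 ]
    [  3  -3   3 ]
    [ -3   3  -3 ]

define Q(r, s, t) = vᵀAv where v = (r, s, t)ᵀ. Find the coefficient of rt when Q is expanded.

The coefficient of rt is A[1,3] + A[3,1] = 2·(-3) = -6.

-6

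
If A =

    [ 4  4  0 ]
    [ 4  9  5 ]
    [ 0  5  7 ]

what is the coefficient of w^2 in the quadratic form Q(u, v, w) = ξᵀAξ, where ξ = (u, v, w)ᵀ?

The coefficient of w^2 is the diagonal entry A[3,3] = 7.

7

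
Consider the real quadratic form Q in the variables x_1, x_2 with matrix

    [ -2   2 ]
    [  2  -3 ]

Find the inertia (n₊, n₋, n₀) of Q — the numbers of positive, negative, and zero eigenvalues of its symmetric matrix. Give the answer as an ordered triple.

Row-reducing A symmetrically gives the diagonal entries -2, -1.
That gives 2 negative pivots.

(0, 2, 0)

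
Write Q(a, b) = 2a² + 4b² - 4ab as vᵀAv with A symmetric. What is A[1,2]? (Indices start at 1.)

-2

The coefficient of a·b in Q is -4. For a symmetric A this equals A[1,2] + A[2,1] = 2·A[1,2].
So A[1,2] = -4/2 = -2.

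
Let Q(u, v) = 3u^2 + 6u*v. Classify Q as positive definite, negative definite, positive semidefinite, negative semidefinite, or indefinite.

The symmetric matrix of Q is [[3, 3], [3, 0]].
For the 2×2 matrix [[3, 3], [3, 0]]: det = 3·0 − (3)² = -9, trace = 3.
det < 0 so the eigenvalues have opposite signs; the form is indefinite.

indefinite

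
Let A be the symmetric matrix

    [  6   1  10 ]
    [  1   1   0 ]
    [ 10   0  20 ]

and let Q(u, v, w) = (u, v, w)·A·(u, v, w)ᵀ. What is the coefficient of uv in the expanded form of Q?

The coefficient of uv is A[1,2] + A[2,1] = 2·1 = 2.

2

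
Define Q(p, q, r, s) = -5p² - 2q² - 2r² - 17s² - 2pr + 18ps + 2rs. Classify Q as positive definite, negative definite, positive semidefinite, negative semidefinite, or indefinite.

negative definite

The symmetric matrix of Q is A = [[-5, 0, -1, 9], [0, -2, 0, 0], [-1, 0, -2, 1], [9, 0, 1, -17]].
Leading principal minors: Δ_1 = -5, Δ_2 = 10, Δ_3 = -18, Δ_4 = 8.
The signs alternate starting with Δ_1 < 0, so by Sylvester's criterion Q is negative definite.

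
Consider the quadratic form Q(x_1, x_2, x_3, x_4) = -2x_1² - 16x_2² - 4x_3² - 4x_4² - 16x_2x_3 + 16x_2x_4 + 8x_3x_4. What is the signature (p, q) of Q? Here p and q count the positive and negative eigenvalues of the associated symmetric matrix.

The symmetric matrix is A = [[-2, 0, 0, 0], [0, -16, -8, 8], [0, -8, -4, 4], [0, 8, 4, -4]].
Symmetric row and column elimination reduces A to a congruent diagonal form with pivots -2, -16, 0, 0.
Counting signs: 2 negative, 2 zero.

(0, 2)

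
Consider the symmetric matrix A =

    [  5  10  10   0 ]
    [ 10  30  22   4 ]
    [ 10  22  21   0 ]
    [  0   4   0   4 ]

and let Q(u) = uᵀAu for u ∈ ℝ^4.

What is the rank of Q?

4

An LDLᵀ factorisation of A has diagonal entries 5, 10, 3/5, 4/3.
So there are 4 positive pivots.
The rank is the number of nonzero pivots: 4.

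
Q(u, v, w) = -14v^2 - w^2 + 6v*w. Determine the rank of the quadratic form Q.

Write A = [[0, 0, 0], [0, -14, 3], [0, 3, -1]].
Congruent diagonalization of A (simultaneous row and column reduction) yields pivots 0, -14, -5/14.
Counting signs: 2 negative, 1 zero.
The rank is the number of nonzero pivots: 2.

2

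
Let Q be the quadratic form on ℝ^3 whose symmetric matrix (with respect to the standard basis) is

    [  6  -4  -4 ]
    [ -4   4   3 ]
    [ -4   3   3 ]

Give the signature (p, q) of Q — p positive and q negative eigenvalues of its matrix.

Applying the same elementary operations to the rows and columns of A produces a congruent diagonal matrix with entries 6, 4/3, 1/4.
That gives 3 positive pivots.

(3, 0)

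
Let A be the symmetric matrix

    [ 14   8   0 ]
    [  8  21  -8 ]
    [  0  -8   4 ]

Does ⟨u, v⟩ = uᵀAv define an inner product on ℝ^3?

Leading principal minors: Δ_1 = 14, Δ_2 = 230, Δ_3 = 24.
All leading principal minors are positive, so by Sylvester's criterion Q is positive definite.
⟨·,·⟩ is an inner product exactly when A is positive definite.

yes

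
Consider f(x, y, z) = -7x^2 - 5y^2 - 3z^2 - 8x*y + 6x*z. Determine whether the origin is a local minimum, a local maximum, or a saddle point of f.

The Hessian at the origin is H = [[-14, -8, 6], [-8, -10, 0], [6, 0, -6]].
An LDLᵀ factorisation of H has diagonal entries -14, -38/7, -24/19.
That gives 3 negative pivots.
H is negative definite, so the origin is a strict local maximum.

local maximum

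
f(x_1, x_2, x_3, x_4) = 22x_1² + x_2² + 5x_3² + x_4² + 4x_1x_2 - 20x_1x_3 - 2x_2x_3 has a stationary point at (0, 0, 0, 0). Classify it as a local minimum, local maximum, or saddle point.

The Hessian at the origin is H = [[44, 4, -20, 0], [4, 2, -2, 0], [-20, -2, 10, 0], [0, 0, 0, 2]].
An LDLᵀ factorisation of H has diagonal entries 44, 18/11, 8/9, 2.
Counting signs: 4 positive.
H is positive definite, so the origin is a strict local minimum.

local minimum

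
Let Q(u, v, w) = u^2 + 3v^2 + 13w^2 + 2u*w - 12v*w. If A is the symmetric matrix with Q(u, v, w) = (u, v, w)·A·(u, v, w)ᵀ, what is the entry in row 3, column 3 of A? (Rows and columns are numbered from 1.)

The coefficient of w^2 in Q is 13, and that is exactly A[3,3].

13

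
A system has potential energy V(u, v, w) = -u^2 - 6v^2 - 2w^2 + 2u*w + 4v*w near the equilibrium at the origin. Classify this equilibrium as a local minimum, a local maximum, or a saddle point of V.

The Hessian at the origin is H = [[-2, 0, 2], [0, -12, 4], [2, 4, -4]].
Congruent diagonalization of H (simultaneous row and column reduction) yields pivots -2, -12, -2/3.
That gives 3 negative pivots.
H is negative definite, so the origin is a strict local maximum.

local maximum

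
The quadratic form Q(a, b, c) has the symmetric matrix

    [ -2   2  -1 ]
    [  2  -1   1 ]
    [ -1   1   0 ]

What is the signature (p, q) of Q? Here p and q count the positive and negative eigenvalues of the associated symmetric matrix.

Applying the same elementary operations to the rows and columns of A produces a congruent diagonal matrix with entries -2, 1, 1/2.
That gives 2 positive, 1 negative pivots.

(2, 1)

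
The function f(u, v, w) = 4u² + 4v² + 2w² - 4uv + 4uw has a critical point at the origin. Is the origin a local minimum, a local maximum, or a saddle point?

The Hessian at the origin is H = [[8, -4, 4], [-4, 8, 0], [4, 0, 4]].
Congruent diagonalization of H (simultaneous row and column reduction) yields pivots 8, 6, 4/3.
That gives 3 positive pivots.
H is positive definite, so the origin is a strict local minimum.

local minimum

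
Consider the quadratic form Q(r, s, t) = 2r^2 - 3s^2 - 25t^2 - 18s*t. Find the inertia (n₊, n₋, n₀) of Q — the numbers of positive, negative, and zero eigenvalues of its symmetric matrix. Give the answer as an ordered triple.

(2, 1, 0)

The associated matrix is A = [[2, 0, 0], [0, -3, -9], [0, -9, -25]].
Row-reducing A symmetrically gives the diagonal entries 2, -3, 2.
So there are 2 positive, 1 negative pivots.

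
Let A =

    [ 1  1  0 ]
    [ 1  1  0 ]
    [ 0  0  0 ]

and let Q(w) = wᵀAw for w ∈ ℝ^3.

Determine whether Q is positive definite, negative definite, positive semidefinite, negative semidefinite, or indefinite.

positive semidefinite

Congruent diagonalization of A (simultaneous row and column reduction) yields pivots 1, 0, 0.
That gives 1 positive, 2 zero pivots.
Hence Q is positive semidefinite.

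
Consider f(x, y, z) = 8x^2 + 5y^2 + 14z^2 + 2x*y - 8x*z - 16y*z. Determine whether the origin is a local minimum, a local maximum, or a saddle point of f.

local minimum

The Hessian at the origin is H = [[16, 2, -8], [2, 10, -16], [-8, -16, 28]].
Symmetric row and column elimination reduces H to a congruent diagonal form with pivots 16, 39/4, 12/13.
Counting signs: 3 positive.
H is positive definite, so the origin is a strict local minimum.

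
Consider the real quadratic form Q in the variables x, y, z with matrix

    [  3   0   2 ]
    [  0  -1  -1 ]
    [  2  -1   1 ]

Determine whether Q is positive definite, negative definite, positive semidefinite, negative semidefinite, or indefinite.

Row-reducing A symmetrically gives the diagonal entries 3, -1, 2/3.
Counting signs: 2 positive, 1 negative.
Hence Q is indefinite.

indefinite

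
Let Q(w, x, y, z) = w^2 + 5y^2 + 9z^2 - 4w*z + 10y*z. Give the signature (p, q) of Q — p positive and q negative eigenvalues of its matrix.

The symmetric matrix is A = [[1, 0, 0, -2], [0, 0, 0, 0], [0, 0, 5, 5], [-2, 0, 5, 9]].
Congruent diagonalization of A (simultaneous row and column reduction) yields pivots 1, 0, 5, 0.
That gives 2 positive, 2 zero pivots.

(2, 0)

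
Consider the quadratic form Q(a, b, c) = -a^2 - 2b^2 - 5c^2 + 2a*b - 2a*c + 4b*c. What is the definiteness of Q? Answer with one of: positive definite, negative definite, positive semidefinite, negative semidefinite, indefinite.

The associated matrix is A = [[-1, 1, -1], [1, -2, 2], [-1, 2, -5]].
Symmetric row and column elimination reduces A to a congruent diagonal form with pivots -1, -1, -3.
So there are 3 negative pivots.
Hence Q is negative definite.

negative definite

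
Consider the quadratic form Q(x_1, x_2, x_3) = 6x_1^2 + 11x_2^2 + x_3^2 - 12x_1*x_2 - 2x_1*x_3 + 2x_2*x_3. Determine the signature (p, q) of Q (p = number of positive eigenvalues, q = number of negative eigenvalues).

(3, 0)

The associated matrix is A = [[6, -6, -1], [-6, 11, 1], [-1, 1, 1]].
Row-reducing A symmetrically gives the diagonal entries 6, 5, 5/6.
Counting signs: 3 positive.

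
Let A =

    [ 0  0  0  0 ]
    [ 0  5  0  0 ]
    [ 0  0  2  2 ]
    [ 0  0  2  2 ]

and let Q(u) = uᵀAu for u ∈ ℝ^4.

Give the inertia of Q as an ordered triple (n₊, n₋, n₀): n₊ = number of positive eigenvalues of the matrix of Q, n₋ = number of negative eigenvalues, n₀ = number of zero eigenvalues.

Row-reducing A symmetrically gives the diagonal entries 0, 5, 2, 0.
So there are 2 positive, 2 zero pivots.

(2, 0, 2)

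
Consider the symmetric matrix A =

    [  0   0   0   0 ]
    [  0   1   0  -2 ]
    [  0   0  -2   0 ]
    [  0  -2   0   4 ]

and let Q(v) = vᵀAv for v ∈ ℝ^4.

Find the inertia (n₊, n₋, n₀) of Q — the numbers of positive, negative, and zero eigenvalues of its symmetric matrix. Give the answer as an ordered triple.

(1, 1, 2)

Congruent diagonalization of A (simultaneous row and column reduction) yields pivots 0, 1, -2, 0.
That gives 1 positive, 1 negative, 2 zero pivots.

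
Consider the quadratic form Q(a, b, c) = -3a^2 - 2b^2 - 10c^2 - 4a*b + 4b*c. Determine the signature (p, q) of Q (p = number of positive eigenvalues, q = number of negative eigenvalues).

(0, 3)

Write A = [[-3, -2, 0], [-2, -2, 2], [0, 2, -10]].
Applying the same elementary operations to the rows and columns of A produces a congruent diagonal matrix with entries -3, -2/3, -4.
So there are 3 negative pivots.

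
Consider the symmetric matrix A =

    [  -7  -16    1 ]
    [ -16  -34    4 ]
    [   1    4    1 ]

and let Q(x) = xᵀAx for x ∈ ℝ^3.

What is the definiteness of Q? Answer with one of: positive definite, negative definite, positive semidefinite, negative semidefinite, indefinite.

indefinite

Congruent diagonalization of A (simultaneous row and column reduction) yields pivots -7, 18/7, 0.
Counting signs: 1 positive, 1 negative, 1 zero.
Hence Q is indefinite.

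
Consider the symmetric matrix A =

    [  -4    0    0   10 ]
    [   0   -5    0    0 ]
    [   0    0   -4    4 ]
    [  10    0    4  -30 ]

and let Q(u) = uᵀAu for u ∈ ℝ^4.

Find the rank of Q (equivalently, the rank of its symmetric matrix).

Congruent diagonalization of A (simultaneous row and column reduction) yields pivots -4, -5, -4, -1.
Counting signs: 4 negative.
The rank is the number of nonzero pivots: 4.

4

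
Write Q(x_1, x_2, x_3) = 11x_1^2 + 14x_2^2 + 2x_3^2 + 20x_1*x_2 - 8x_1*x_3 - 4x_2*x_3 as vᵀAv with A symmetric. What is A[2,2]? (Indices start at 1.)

14

The coefficient of x_2^2 in Q is 14, and that is exactly A[2,2].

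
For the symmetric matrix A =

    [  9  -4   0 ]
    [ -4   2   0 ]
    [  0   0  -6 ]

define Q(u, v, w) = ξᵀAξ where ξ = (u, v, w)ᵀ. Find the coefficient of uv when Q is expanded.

The coefficient of uv is A[1,2] + A[2,1] = 2·(-4) = -8.

-8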